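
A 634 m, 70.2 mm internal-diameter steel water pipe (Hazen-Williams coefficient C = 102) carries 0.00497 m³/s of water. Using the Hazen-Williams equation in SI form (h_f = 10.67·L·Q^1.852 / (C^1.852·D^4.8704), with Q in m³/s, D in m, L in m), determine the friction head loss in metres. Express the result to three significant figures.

h_f ≈ 29.0 m

h_f = 10.67·634·0.00497^1.852 / (102^1.852·0.0702^4.8704) = 29.03 m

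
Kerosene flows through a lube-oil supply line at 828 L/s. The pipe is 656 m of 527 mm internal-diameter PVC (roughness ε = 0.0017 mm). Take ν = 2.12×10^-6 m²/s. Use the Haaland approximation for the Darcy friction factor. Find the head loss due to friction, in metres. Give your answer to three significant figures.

V = 4Q/(πD²) = 4·0.828/(π·0.527²) = 3.796 m/s
Re = VD/ν = 3.796·0.527/2.12×10^-6 = 9.44×10^5 → turbulent
ε/D = 0.0017/527 = 3.23×10^-6
Haaland: f = 0.01175
h_f = f(L/D)V²/(2g) = 0.01175·(656/0.527)·3.796²/(2·9.81) = 10.74 m

h_f ≈ 10.7 m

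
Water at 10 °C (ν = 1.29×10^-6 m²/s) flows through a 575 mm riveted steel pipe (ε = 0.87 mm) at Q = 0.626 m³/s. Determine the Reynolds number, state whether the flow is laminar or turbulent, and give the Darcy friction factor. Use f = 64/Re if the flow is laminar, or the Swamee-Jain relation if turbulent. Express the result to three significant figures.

Re ≈ 1.07×10^6; turbulent; f ≈ 0.0221

V = 4Q/(πD²) = 2.411 m/s
Re = VD/ν = 2.411·0.575/1.29×10^-6 = 1.07×10^6
Re > 4000 → turbulent; ε/D = 0.00151
Swamee-Jain: f = 0.02206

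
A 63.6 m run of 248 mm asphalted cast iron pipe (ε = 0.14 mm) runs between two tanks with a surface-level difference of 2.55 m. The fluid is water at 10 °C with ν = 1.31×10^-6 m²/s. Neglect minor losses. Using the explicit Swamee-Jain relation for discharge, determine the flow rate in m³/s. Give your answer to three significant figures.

Swamee-Jain (Type II): Q = -0.965·√(gD⁵h_f/L)·ln[ε/(3.7D) + √(3.17ν²L/(gD³h_f))]
√(gD⁵h_f/L) = √(9.81·0.248⁵·2.55/63.6) = 0.01921
ε/(3.7D) = 1.53×10^-4; √(3.17ν²L/(gD³h_f)) = 3.01×10^-5
Q = -0.965·0.01921·ln(1.827×10^-4) = 0.1596 m³/s
Check: V = 3.30 m/s, Re = 6.25×10^5, f = 0.01800, h_f = 2.57 m ≈ 2.55 m ✓

Q ≈ 0.160 m³/s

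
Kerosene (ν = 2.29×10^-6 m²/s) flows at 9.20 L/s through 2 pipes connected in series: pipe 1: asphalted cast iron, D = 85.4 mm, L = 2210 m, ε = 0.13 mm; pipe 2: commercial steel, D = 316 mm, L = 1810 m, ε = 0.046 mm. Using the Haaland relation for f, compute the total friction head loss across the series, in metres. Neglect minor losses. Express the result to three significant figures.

H ≈ 84.0 m

Pipe 1: V = 1.606 m/s, Re = 5.99×10^4, ε/D = 0.00152, f = 0.02466, h_1 = f(L/D)V²/2g = 83.89 m
Pipe 2: V = 0.1173 m/s, Re = 1.62×10^4, ε/D = 1.46×10^-4, f = 0.02738, h_2 = f(L/D)V²/2g = 0.1100 m
Series → Q common, losses add: H = Σh = 84.00 m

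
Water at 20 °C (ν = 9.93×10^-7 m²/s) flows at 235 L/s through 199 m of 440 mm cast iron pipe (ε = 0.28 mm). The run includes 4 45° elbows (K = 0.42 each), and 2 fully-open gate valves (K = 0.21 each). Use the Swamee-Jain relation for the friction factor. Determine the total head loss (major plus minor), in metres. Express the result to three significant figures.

H_L ≈ 1.27 m

V = 4Q/(πD²) = 1.546 m/s; V²/2g = 0.1217 m
Re = 6.85×10^5, ε/D = 6.36×10^-4 → f = 0.01836 (Swamee-Jain)
Major: h_f = f(L/D)·V²/2g = 0.01836·452.3·0.1217 = 1.011 m
Minor: ΣK = 2.10; h_m = ΣK·V²/2g = 0.2557 m
Total H_L = 1.011 + 0.2557 = 1.267 m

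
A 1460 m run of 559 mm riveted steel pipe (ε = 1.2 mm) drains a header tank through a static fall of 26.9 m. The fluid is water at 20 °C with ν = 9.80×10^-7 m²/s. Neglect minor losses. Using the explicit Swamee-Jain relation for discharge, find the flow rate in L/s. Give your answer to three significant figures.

Swamee-Jain (Type II): Q = -0.965·√(gD⁵h_f/L)·ln[ε/(3.7D) + √(3.17ν²L/(gD³h_f))]
√(gD⁵h_f/L) = √(9.81·0.559⁵·26.9/1460) = 0.09933
ε/(3.7D) = 5.80×10^-4; √(3.17ν²L/(gD³h_f)) = 9.82×10^-6
Q = -0.965·0.09933·ln(5.900×10^-4) = 0.7127 m³/s
Check: V = 2.90 m/s, Re = 1.66×10^6, f = 0.02403, h_f = 27.0 m ≈ 26.9 m ✓

Q ≈ 713 L/s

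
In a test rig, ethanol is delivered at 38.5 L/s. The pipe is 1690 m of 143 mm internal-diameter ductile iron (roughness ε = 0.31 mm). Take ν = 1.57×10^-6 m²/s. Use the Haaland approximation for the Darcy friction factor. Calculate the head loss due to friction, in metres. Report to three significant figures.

h_f ≈ 85.4 m

V = 4Q/(πD²) = 4·0.0385/(π·0.143²) = 2.397 m/s
Re = VD/ν = 2.397·0.143/1.57×10^-6 = 2.18×10^5 → turbulent
ε/D = 0.31/143 = 0.00217
Haaland: f = 0.02466
h_f = f(L/D)V²/(2g) = 0.02466·(1690/0.143)·2.397²/(2·9.81) = 85.37 m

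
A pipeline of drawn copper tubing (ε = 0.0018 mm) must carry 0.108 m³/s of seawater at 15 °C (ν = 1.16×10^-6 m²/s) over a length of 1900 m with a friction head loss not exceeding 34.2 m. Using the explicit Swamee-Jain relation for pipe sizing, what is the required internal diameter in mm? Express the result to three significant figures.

D ≈ 238 mm

Swamee-Jain (Type III): D = 0.66·[ε^1.25·(LQ²/(gh_f))^4.75 + ν·Q^9.4·(L/(gh_f))^5.2]^0.04
LQ²/(gh_f) = 0.06606; L/(gh_f) = 5.663
Term 1 = ε^1.25·(…)^4.75 = 1.64×10^-13; Term 2 = ν·Q^9.4·(…)^5.2 = 7.84×10^-12
D = 0.66·(1.64×10^-13 + 7.84×10^-12)^0.04 = 0.2375 m = 238 mm
Check: V = 2.44 m/s, Re = 4.99×10^5, f = 0.01322, h_f = 32.0 m ≈ 34.2 m ✓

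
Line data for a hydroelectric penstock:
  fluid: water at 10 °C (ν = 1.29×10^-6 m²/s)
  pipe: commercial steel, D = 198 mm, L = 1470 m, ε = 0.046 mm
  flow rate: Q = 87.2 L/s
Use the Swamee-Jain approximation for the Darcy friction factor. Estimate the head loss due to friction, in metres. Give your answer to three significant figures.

V = 4Q/(πD²) = 4·0.0872/(π·0.198²) = 2.832 m/s
Re = VD/ν = 2.832·0.198/1.29×10^-6 = 4.35×10^5 → turbulent
ε/D = 0.046/198 = 2.32×10^-4
Swamee-Jain: f = 0.01599
h_f = f(L/D)V²/(2g) = 0.01599·(1470/0.198)·2.832²/(2·9.81) = 48.53 m

h_f ≈ 48.5 m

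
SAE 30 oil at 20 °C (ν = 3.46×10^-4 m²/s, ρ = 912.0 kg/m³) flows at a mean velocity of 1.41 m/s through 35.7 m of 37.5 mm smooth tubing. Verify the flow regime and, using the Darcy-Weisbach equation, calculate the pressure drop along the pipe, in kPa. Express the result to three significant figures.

Re = VD/ν = 1.41·0.03750/3.46×10^-4 = 153 → laminar (Re < 2300)
f = 64/Re = 0.4188
h_f = f(L/D)V²/(2g) = 0.4188·(35.7/0.03750)·1.41²/(2·9.81) = 40.40 m
Δp = ρg·h_f = 912.0·9.81·40.40 = 361.4 kPa

Δp ≈ 361 kPa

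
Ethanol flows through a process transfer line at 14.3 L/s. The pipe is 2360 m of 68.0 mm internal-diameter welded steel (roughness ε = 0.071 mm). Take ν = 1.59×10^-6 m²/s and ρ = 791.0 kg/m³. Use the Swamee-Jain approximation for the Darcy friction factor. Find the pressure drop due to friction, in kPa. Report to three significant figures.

V = 4Q/(πD²) = 4·0.0143/(π·0.0680²) = 3.938 m/s
Re = VD/ν = 3.938·0.0680/1.59×10^-6 = 1.68×10^5 → turbulent
ε/D = 0.071/68.0 = 0.00104
Swamee-Jain: f = 0.02159
h_f = f(L/D)V²/(2g) = 0.02159·(2360/0.0680)·3.938²/(2·9.81) = 592.2 m
Δp = ρg·h_f = 791.0·9.81·592.2 = 4595 kPa

Δp ≈ 4600 kPa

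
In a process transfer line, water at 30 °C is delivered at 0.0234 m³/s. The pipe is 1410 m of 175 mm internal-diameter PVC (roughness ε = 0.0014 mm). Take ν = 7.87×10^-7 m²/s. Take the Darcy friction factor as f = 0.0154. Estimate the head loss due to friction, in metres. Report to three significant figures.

h_f ≈ 5.99 m

V = 4Q/(πD²) = 4·0.0234/(π·0.175²) = 0.9729 m/s
h_f = f(L/D)V²/(2g) = 0.01540·(1410/0.175)·0.9729²/(2·9.81) = 5.986 m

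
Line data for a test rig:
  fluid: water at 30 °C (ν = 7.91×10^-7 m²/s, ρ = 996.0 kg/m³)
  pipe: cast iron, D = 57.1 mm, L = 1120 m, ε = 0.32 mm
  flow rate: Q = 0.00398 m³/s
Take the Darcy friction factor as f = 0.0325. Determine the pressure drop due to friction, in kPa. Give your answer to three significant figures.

Δp ≈ 767 kPa

V = 4Q/(πD²) = 4·0.00398/(π·0.0571²) = 1.554 m/s
h_f = f(L/D)V²/(2g) = 0.03250·(1120/0.0571)·1.554²/(2·9.81) = 78.49 m
Δp = ρg·h_f = 996.0·9.81·78.49 = 766.9 kPa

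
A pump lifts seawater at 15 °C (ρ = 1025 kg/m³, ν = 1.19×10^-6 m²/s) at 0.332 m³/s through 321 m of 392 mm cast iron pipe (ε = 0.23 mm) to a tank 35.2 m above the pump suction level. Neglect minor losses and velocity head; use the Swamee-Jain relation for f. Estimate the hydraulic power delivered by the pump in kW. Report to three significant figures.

P_hyd ≈ 136 kW

V = 4Q/(πD²) = 2.751 m/s; Re = 9.06×10^5; ε/D = 5.87×10^-4; f = 0.01791
h_f = f(L/D)V²/2g = 5.656 m
Total head H = z + h_f = 35.2 + 5.656 = 40.86 m
P_hyd = ρgQH = 1025·9.81·0.332·40.86 = 136.4 kW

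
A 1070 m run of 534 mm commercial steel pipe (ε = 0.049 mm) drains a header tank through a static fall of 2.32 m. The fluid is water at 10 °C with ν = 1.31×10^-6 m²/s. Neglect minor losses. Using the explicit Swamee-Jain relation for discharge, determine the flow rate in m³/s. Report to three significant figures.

Q ≈ 0.282 m³/s

Swamee-Jain (Type II): Q = -0.965·√(gD⁵h_f/L)·ln[ε/(3.7D) + √(3.17ν²L/(gD³h_f))]
√(gD⁵h_f/L) = √(9.81·0.534⁵·2.32/1070) = 0.03039
ε/(3.7D) = 2.48×10^-5; √(3.17ν²L/(gD³h_f)) = 4.10×10^-5
Q = -0.965·0.03039·ln(6.578×10^-5) = 0.2824 m³/s
Check: V = 1.26 m/s, Re = 5.14×10^5, f = 0.01432, h_f = 2.33 m ≈ 2.32 m ✓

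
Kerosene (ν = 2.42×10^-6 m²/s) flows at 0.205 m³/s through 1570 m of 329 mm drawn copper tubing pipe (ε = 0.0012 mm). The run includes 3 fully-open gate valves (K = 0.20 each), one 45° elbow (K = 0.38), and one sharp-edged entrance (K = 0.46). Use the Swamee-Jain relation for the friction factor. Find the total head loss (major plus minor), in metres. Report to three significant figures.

V = 4Q/(πD²) = 2.411 m/s; V²/2g = 0.2964 m
Re = 3.28×10^5, ε/D = 3.65×10^-6 → f = 0.01418 (Swamee-Jain)
Major: h_f = f(L/D)·V²/2g = 0.01418·4772·0.2964 = 20.06 m
Minor: ΣK = 1.44; h_m = ΣK·V²/2g = 0.4268 m
Total H_L = 20.06 + 0.4268 = 20.49 m

H_L ≈ 20.5 m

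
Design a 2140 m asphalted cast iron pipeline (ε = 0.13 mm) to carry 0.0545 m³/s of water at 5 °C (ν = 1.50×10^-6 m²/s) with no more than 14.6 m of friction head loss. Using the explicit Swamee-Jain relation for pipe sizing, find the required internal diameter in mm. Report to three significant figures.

D ≈ 237 mm

Swamee-Jain (Type III): D = 0.66·[ε^1.25·(LQ²/(gh_f))^4.75 + ν·Q^9.4·(L/(gh_f))^5.2]^0.04
LQ²/(gh_f) = 0.04438; L/(gh_f) = 14.94
Term 1 = ε^1.25·(…)^4.75 = 5.21×10^-12; Term 2 = ν·Q^9.4·(…)^5.2 = 2.54×10^-12
D = 0.66·(5.21×10^-12 + 2.54×10^-12)^0.04 = 0.2372 m = 237 mm
Check: V = 1.23 m/s, Re = 1.95×10^5, f = 0.01922, h_f = 13.4 m ≈ 14.6 m ✓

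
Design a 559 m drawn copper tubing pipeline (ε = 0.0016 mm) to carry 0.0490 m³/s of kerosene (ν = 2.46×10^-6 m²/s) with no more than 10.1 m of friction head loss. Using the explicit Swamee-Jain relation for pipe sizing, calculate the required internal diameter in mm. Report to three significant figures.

D ≈ 182 mm

Swamee-Jain (Type III): D = 0.66·[ε^1.25·(LQ²/(gh_f))^4.75 + ν·Q^9.4·(L/(gh_f))^5.2]^0.04
LQ²/(gh_f) = 0.01355; L/(gh_f) = 5.642
Term 1 = ε^1.25·(…)^4.75 = 7.61×10^-17; Term 2 = ν·Q^9.4·(…)^5.2 = 9.69×10^-15
D = 0.66·(7.61×10^-17 + 9.69×10^-15)^0.04 = 0.1816 m = 182 mm
Check: V = 1.89 m/s, Re = 1.40×10^5, f = 0.01674, h_f = 9.40 m ≈ 10.1 m ✓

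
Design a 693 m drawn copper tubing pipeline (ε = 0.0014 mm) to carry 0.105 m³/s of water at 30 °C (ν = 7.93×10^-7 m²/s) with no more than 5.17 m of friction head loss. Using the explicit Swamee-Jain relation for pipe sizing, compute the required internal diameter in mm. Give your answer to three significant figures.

D ≈ 278 mm

Swamee-Jain (Type III): D = 0.66·[ε^1.25·(LQ²/(gh_f))^4.75 + ν·Q^9.4·(L/(gh_f))^5.2]^0.04
LQ²/(gh_f) = 0.1506; L/(gh_f) = 13.66
Term 1 = ε^1.25·(…)^4.75 = 6.00×10^-12; Term 2 = ν·Q^9.4·(…)^5.2 = 4.01×10^-10
D = 0.66·(6.00×10^-12 + 4.01×10^-10)^0.04 = 0.2779 m = 278 mm
Check: V = 1.73 m/s, Re = 6.07×10^5, f = 0.01274, h_f = 4.85 m ≈ 5.17 m ✓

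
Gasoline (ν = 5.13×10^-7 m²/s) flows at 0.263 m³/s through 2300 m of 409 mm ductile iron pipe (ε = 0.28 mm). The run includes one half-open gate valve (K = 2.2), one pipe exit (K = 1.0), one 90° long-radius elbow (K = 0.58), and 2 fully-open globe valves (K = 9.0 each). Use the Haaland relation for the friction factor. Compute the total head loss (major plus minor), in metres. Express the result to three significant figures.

H_L ≈ 25.4 m

V = 4Q/(πD²) = 2.002 m/s; V²/2g = 0.2042 m
Re = 1.60×10^6, ε/D = 6.85×10^-4 → f = 0.01820 (Haaland)
Major: h_f = f(L/D)·V²/2g = 0.01820·5623·0.2042 = 20.90 m
Minor: ΣK = 21.8; h_m = ΣK·V²/2g = 4.448 m
Total H_L = 20.90 + 4.448 = 25.35 m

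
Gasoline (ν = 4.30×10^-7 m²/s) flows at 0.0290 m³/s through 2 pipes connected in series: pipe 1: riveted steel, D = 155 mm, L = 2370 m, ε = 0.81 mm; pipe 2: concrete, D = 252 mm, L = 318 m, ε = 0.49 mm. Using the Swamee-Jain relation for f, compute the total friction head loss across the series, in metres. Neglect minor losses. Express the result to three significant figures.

Pipe 1: V = 1.537 m/s, Re = 5.54×10^5, ε/D = 0.00523, f = 0.03103, h_1 = f(L/D)V²/2g = 57.13 m
Pipe 2: V = 0.5814 m/s, Re = 3.41×10^5, ε/D = 0.00194, f = 0.02393, h_2 = f(L/D)V²/2g = 0.5203 m
Series → Q common, losses add: H = Σh = 57.65 m

H ≈ 57.6 m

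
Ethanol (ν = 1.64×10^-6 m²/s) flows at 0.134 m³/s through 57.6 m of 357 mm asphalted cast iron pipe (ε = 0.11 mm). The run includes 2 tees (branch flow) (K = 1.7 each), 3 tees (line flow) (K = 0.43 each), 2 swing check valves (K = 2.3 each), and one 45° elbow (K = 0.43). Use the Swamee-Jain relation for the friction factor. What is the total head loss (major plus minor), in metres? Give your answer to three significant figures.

H_L ≈ 1.14 m

V = 4Q/(πD²) = 1.339 m/s; V²/2g = 0.09134 m
Re = 2.91×10^5, ε/D = 3.08×10^-4 → f = 0.01716 (Swamee-Jain)
Major: h_f = f(L/D)·V²/2g = 0.01716·161.3·0.09134 = 0.2529 m
Minor: ΣK = 9.72; h_m = ΣK·V²/2g = 0.8878 m
Total H_L = 0.2529 + 0.8878 = 1.141 m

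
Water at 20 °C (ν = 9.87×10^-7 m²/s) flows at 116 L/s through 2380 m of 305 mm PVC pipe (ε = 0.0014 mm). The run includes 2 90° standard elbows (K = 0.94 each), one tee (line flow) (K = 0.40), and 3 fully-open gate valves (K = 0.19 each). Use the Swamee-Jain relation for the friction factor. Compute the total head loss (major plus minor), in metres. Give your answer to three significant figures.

V = 4Q/(πD²) = 1.588 m/s; V²/2g = 0.1285 m
Re = 4.91×10^5, ε/D = 4.59×10^-6 → f = 0.01321 (Swamee-Jain)
Major: h_f = f(L/D)·V²/2g = 0.01321·7803·0.1285 = 13.24 m
Minor: ΣK = 2.85; h_m = ΣK·V²/2g = 0.3662 m
Total H_L = 13.24 + 0.3662 = 13.61 m

H_L ≈ 13.6 m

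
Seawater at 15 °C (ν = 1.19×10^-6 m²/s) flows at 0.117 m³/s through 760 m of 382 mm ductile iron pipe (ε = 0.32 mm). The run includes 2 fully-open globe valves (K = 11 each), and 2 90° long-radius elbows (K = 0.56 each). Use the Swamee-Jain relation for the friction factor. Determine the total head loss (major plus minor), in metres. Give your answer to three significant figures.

H_L ≈ 3.34 m

V = 4Q/(πD²) = 1.021 m/s; V²/2g = 0.05312 m
Re = 3.28×10^5, ε/D = 8.38×10^-4 → f = 0.01996 (Swamee-Jain)
Major: h_f = f(L/D)·V²/2g = 0.01996·1990·0.05312 = 2.109 m
Minor: ΣK = 23.1; h_m = ΣK·V²/2g = 1.228 m
Total H_L = 2.109 + 1.228 = 3.337 m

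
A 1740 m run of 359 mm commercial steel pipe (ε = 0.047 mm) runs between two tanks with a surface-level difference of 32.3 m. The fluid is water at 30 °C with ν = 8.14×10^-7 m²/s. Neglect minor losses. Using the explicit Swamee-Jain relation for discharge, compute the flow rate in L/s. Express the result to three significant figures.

Q ≈ 314 L/s

Swamee-Jain (Type II): Q = -0.965·√(gD⁵h_f/L)·ln[ε/(3.7D) + √(3.17ν²L/(gD³h_f))]
√(gD⁵h_f/L) = √(9.81·0.359⁵·32.3/1740) = 0.03295
ε/(3.7D) = 3.54×10^-5; √(3.17ν²L/(gD³h_f)) = 1.58×10^-5
Q = -0.965·0.03295·ln(5.117×10^-5) = 0.3142 m³/s
Check: V = 3.10 m/s, Re = 1.37×10^6, f = 0.01365, h_f = 32.5 m ≈ 32.3 m ✓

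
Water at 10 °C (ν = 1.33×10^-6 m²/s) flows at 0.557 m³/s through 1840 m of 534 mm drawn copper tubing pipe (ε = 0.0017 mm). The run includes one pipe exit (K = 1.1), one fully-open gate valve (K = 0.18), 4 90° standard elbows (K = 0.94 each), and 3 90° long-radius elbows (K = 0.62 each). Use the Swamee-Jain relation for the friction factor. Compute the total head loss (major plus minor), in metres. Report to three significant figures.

H_L ≈ 14.9 m

V = 4Q/(πD²) = 2.487 m/s; V²/2g = 0.3153 m
Re = 9.99×10^5, ε/D = 3.18×10^-6 → f = 0.01169 (Swamee-Jain)
Major: h_f = f(L/D)·V²/2g = 0.01169·3446·0.3153 = 12.70 m
Minor: ΣK = 6.90; h_m = ΣK·V²/2g = 2.175 m
Total H_L = 12.70 + 2.175 = 14.87 m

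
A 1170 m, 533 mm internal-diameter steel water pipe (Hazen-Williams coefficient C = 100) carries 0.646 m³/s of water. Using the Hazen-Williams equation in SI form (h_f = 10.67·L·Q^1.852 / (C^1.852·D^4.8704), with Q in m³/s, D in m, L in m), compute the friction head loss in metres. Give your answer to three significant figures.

h_f ≈ 23.5 m

h_f = 10.67·1170·0.646^1.852 / (100^1.852·0.533^4.8704) = 23.54 m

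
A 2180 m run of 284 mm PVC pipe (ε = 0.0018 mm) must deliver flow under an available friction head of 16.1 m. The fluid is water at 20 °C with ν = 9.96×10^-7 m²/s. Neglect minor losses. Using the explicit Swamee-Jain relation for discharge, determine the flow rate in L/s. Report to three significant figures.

Swamee-Jain (Type II): Q = -0.965·√(gD⁵h_f/L)·ln[ε/(3.7D) + √(3.17ν²L/(gD³h_f))]
√(gD⁵h_f/L) = √(9.81·0.284⁵·16.1/2180) = 0.01157
ε/(3.7D) = 1.71×10^-6; √(3.17ν²L/(gD³h_f)) = 4.35×10^-5
Q = -0.965·0.01157·ln(4.524×10^-5) = 0.1117 m³/s
Check: V = 1.76 m/s, Re = 5.03×10^5, f = 0.01318, h_f = 16.0 m ≈ 16.1 m ✓

Q ≈ 112 L/s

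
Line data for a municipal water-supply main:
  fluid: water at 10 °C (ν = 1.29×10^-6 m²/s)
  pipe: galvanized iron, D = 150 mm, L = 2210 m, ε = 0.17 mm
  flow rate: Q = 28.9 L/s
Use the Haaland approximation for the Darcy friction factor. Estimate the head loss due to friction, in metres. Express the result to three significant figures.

h_f ≈ 43.1 m

V = 4Q/(πD²) = 4·0.0289/(π·0.150²) = 1.635 m/s
Re = VD/ν = 1.635·0.150/1.29×10^-6 = 1.90×10^5 → turbulent
ε/D = 0.17/150 = 0.00113
Haaland: f = 0.02148
h_f = f(L/D)V²/(2g) = 0.02148·(2210/0.150)·1.635²/(2·9.81) = 43.15 m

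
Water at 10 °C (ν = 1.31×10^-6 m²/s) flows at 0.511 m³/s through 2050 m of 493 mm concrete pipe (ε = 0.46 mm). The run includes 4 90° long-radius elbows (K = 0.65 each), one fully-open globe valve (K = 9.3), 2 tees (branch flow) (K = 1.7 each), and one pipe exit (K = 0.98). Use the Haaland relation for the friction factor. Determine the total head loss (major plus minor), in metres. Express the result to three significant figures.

H_L ≈ 35.8 m

V = 4Q/(πD²) = 2.677 m/s; V²/2g = 0.3652 m
Re = 1.01×10^6, ε/D = 9.33×10^-4 → f = 0.01963 (Haaland)
Major: h_f = f(L/D)·V²/2g = 0.01963·4158·0.3652 = 29.81 m
Minor: ΣK = 16.3; h_m = ΣK·V²/2g = 5.946 m
Total H_L = 29.81 + 5.946 = 35.75 m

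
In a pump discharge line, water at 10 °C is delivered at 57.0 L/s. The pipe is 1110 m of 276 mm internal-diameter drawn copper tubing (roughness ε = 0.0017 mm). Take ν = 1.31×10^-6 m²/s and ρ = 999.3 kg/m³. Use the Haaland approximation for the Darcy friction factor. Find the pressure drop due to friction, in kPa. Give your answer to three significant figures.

V = 4Q/(πD²) = 4·0.0570/(π·0.276²) = 0.9527 m/s
Re = VD/ν = 0.9527·0.276/1.31×10^-6 = 2.01×10^5 → turbulent
ε/D = 0.0017/276 = 6.16×10^-6
Haaland: f = 0.01552
h_f = f(L/D)V²/(2g) = 0.01552·(1110/0.276)·0.9527²/(2·9.81) = 2.888 m
Δp = ρg·h_f = 999.3·9.81·2.888 = 28.31 kPa

Δp ≈ 28.3 kPa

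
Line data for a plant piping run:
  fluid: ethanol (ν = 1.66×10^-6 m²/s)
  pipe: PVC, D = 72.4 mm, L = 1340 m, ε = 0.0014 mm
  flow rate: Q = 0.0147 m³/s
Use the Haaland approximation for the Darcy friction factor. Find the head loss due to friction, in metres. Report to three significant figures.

h_f ≈ 197 m

V = 4Q/(πD²) = 4·0.0147/(π·0.0724²) = 3.571 m/s
Re = VD/ν = 3.571·0.0724/1.66×10^-6 = 1.56×10^5 → turbulent
ε/D = 0.0014/72.4 = 1.93×10^-5
Haaland: f = 0.01638
h_f = f(L/D)V²/(2g) = 0.01638·(1340/0.0724)·3.571²/(2·9.81) = 197.1 m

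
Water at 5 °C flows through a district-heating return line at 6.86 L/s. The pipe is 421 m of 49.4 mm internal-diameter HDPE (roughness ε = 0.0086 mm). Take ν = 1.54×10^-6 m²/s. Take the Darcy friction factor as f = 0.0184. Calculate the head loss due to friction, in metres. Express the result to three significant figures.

V = 4Q/(πD²) = 4·0.00686/(π·0.0494²) = 3.579 m/s
h_f = f(L/D)V²/(2g) = 0.01840·(421/0.0494)·3.579²/(2·9.81) = 102.4 m

h_f ≈ 102 m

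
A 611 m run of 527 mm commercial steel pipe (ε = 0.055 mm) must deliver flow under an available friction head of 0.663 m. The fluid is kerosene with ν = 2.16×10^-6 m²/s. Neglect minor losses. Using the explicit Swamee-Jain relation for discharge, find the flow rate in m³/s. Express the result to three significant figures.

Q ≈ 0.180 m³/s

Swamee-Jain (Type II): Q = -0.965·√(gD⁵h_f/L)·ln[ε/(3.7D) + √(3.17ν²L/(gD³h_f))]
√(gD⁵h_f/L) = √(9.81·0.527⁵·0.663/611) = 0.02080
ε/(3.7D) = 2.82×10^-5; √(3.17ν²L/(gD³h_f)) = 9.74×10^-5
Q = -0.965·0.02080·ln(1.256×10^-4) = 0.1803 m³/s
Check: V = 0.827 m/s, Re = 2.02×10^5, f = 0.01640, h_f = 0.662 m ≈ 0.663 m ✓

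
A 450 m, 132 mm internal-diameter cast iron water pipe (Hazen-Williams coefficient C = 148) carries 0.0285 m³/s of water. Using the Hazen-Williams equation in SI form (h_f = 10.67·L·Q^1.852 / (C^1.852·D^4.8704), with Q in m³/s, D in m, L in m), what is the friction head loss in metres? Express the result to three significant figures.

h_f = 10.67·450·0.0285^1.852 / (148^1.852·0.132^4.8704) = 12.12 m

h_f ≈ 12.1 m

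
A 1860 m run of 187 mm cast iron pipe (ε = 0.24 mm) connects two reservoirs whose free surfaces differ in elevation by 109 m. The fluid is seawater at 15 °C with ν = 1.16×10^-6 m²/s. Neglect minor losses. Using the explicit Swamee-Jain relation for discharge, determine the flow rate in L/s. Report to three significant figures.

Swamee-Jain (Type II): Q = -0.965·√(gD⁵h_f/L)·ln[ε/(3.7D) + √(3.17ν²L/(gD³h_f))]
√(gD⁵h_f/L) = √(9.81·0.187⁵·109/1860) = 0.01147
ε/(3.7D) = 3.47×10^-4; √(3.17ν²L/(gD³h_f)) = 3.37×10^-5
Q = -0.965·0.01147·ln(3.806×10^-4) = 0.08712 m³/s
Check: V = 3.17 m/s, Re = 5.11×10^5, f = 0.02149, h_f = 110 m ≈ 109 m ✓

Q ≈ 87.1 L/s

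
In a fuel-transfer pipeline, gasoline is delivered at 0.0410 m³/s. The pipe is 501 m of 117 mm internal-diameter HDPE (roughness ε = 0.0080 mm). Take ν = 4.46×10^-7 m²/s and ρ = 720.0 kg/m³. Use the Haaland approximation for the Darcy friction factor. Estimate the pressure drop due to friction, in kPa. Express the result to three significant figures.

Δp ≈ 288 kPa

V = 4Q/(πD²) = 4·0.0410/(π·0.117²) = 3.813 m/s
Re = VD/ν = 3.813·0.117/4.46×10^-7 = 1.00×10^6 → turbulent
ε/D = 0.0080/117 = 6.84×10^-5
Haaland: f = 0.01283
h_f = f(L/D)V²/(2g) = 0.01283·(501/0.117)·3.813²/(2·9.81) = 40.73 m
Δp = ρg·h_f = 720.0·9.81·40.73 = 287.7 kPa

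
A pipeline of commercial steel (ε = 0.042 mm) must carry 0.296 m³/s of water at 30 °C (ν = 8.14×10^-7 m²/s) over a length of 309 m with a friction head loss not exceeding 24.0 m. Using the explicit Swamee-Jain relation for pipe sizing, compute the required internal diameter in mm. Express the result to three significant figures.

Swamee-Jain (Type III): D = 0.66·[ε^1.25·(LQ²/(gh_f))^4.75 + ν·Q^9.4·(L/(gh_f))^5.2]^0.04
LQ²/(gh_f) = 0.1150; L/(gh_f) = 1.312
Term 1 = ε^1.25·(…)^4.75 = 1.17×10^-10; Term 2 = ν·Q^9.4·(…)^5.2 = 3.59×10^-11
D = 0.66·(1.17×10^-10 + 3.59×10^-11)^0.04 = 0.2672 m = 267 mm
Check: V = 5.28 m/s, Re = 1.73×10^6, f = 0.01385, h_f = 22.7 m ≈ 24.0 m ✓

D ≈ 267 mm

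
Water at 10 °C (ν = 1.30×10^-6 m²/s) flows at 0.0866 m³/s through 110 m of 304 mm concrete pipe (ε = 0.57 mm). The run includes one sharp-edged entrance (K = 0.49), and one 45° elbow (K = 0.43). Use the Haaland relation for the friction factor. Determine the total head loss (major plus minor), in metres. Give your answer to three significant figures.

H_L ≈ 0.688 m

V = 4Q/(πD²) = 1.193 m/s; V²/2g = 0.07255 m
Re = 2.79×10^5, ε/D = 0.00187 → f = 0.02366 (Haaland)
Major: h_f = f(L/D)·V²/2g = 0.02366·361.8·0.07255 = 0.6213 m
Minor: ΣK = 0.920; h_m = ΣK·V²/2g = 0.06675 m
Total H_L = 0.6213 + 0.06675 = 0.6880 m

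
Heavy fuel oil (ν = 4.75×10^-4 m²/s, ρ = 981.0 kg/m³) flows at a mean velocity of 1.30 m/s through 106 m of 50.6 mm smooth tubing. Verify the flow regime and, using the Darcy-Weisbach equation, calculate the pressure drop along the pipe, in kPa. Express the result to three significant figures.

Re = VD/ν = 1.30·0.05060/4.75×10^-4 = 138 → laminar (Re < 2300)
f = 64/Re = 0.4621
h_f = f(L/D)V²/(2g) = 0.4621·(106/0.05060)·1.30²/(2·9.81) = 83.39 m
Δp = ρg·h_f = 981.0·9.81·83.39 = 802.5 kPa

Δp ≈ 803 kPa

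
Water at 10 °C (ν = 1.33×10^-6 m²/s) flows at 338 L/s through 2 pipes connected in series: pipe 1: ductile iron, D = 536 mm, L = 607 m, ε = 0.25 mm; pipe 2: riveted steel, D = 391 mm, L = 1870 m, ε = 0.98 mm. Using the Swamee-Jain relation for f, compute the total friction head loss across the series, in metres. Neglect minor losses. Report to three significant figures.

Pipe 1: V = 1.498 m/s, Re = 6.04×10^5, ε/D = 4.66×10^-4, f = 0.01740, h_1 = f(L/D)V²/2g = 2.254 m
Pipe 2: V = 2.815 m/s, Re = 8.28×10^5, ε/D = 0.00251, f = 0.02516, h_2 = f(L/D)V²/2g = 48.60 m
Series → Q common, losses add: H = Σh = 50.85 m

H ≈ 50.9 m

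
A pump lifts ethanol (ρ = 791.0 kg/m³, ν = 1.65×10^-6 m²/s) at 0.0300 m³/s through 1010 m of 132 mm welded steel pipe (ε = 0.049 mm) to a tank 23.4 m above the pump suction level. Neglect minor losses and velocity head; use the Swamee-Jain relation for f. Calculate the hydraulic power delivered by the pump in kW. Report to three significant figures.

P_hyd ≈ 13.5 kW

V = 4Q/(πD²) = 2.192 m/s; Re = 1.75×10^5; ε/D = 3.71×10^-4; f = 0.01848
h_f = f(L/D)V²/2g = 34.63 m
Total head H = z + h_f = 23.4 + 34.63 = 58.03 m
P_hyd = ρgQH = 791.0·9.81·0.0300·58.03 = 13.51 kW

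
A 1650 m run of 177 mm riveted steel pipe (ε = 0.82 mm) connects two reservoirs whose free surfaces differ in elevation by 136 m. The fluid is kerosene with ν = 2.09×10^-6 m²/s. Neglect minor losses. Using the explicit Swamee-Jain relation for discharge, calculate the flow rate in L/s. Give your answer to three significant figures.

Q ≈ 75.9 L/s

Swamee-Jain (Type II): Q = -0.965·√(gD⁵h_f/L)·ln[ε/(3.7D) + √(3.17ν²L/(gD³h_f))]
√(gD⁵h_f/L) = √(9.81·0.177⁵·136/1650) = 0.01185
ε/(3.7D) = 0.00125; √(3.17ν²L/(gD³h_f)) = 5.56×10^-5
Q = -0.965·0.01185·ln(0.001308) = 0.07594 m³/s
Check: V = 3.09 m/s, Re = 2.61×10^5, f = 0.03021, h_f = 137 m ≈ 136 m ✓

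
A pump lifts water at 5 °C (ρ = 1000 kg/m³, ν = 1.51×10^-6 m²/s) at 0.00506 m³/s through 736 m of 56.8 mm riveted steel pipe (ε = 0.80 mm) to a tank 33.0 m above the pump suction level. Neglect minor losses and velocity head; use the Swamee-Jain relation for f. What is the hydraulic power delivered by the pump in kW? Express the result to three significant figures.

P_hyd ≈ 7.34 kW

V = 4Q/(πD²) = 1.997 m/s; Re = 7.51×10^4; ε/D = 0.0141; f = 0.04364
h_f = f(L/D)V²/2g = 114.9 m
Total head H = z + h_f = 33.0 + 114.9 = 147.9 m
P_hyd = ρgQH = 1000·9.81·0.00506·147.9 = 7.343 kW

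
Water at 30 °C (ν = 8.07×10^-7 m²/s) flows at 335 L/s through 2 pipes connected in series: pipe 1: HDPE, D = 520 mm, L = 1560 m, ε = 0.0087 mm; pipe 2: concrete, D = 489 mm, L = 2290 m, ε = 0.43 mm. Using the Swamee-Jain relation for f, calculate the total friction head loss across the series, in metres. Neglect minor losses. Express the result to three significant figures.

H ≈ 19.3 m

Pipe 1: V = 1.577 m/s, Re = 1.02×10^6, ε/D = 1.67×10^-5, f = 0.01198, h_1 = f(L/D)V²/2g = 4.558 m
Pipe 2: V = 1.784 m/s, Re = 1.08×10^6, ε/D = 8.79×10^-4, f = 0.01943, h_2 = f(L/D)V²/2g = 14.76 m
Series → Q common, losses add: H = Σh = 19.32 m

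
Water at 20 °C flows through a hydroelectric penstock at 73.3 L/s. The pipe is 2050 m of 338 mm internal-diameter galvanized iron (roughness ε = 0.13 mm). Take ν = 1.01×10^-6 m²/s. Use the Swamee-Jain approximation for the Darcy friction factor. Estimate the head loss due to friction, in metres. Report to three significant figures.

V = 4Q/(πD²) = 4·0.0733/(π·0.338²) = 0.8169 m/s
Re = VD/ν = 0.8169·0.338/1.01×10^-6 = 2.73×10^5 → turbulent
ε/D = 0.13/338 = 3.85×10^-4
Swamee-Jain: f = 0.01777
h_f = f(L/D)V²/(2g) = 0.01777·(2050/0.338)·0.8169²/(2·9.81) = 3.665 m

h_f ≈ 3.67 m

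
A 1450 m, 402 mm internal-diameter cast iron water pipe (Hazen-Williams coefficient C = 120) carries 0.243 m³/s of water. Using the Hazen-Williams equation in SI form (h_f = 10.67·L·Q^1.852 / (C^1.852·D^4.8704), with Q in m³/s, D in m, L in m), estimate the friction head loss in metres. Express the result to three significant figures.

h_f ≈ 13.4 m

h_f = 10.67·1450·0.243^1.852 / (120^1.852·0.402^4.8704) = 13.45 m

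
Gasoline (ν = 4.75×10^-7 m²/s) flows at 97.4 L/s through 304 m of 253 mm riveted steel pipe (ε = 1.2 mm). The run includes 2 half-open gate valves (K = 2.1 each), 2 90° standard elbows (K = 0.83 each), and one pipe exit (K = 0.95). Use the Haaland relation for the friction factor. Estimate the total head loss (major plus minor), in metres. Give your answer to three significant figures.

H_L ≈ 8.21 m

V = 4Q/(πD²) = 1.937 m/s; V²/2g = 0.1913 m
Re = 1.03×10^6, ε/D = 0.00474 → f = 0.03004 (Haaland)
Major: h_f = f(L/D)·V²/2g = 0.03004·1202·0.1913 = 6.905 m
Minor: ΣK = 6.81; h_m = ΣK·V²/2g = 1.303 m
Total H_L = 6.905 + 1.303 = 8.208 m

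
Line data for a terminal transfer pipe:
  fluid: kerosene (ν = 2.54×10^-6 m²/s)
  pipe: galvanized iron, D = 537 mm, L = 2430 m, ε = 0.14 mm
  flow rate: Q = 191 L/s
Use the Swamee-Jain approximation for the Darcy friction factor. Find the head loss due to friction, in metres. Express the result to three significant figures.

h_f ≈ 2.92 m

V = 4Q/(πD²) = 4·0.191/(π·0.537²) = 0.8433 m/s
Re = VD/ν = 0.8433·0.537/2.54×10^-6 = 1.78×10^5 → turbulent
ε/D = 0.14/537 = 2.61×10^-4
Swamee-Jain: f = 0.01779
h_f = f(L/D)V²/(2g) = 0.01779·(2430/0.537)·0.8433²/(2·9.81) = 2.918 m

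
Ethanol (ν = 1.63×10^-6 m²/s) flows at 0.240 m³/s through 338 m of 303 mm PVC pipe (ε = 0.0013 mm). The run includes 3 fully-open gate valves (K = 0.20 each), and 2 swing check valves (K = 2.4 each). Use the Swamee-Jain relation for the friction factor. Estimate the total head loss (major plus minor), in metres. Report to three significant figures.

H_L ≈ 11.0 m

V = 4Q/(πD²) = 3.328 m/s; V²/2g = 0.5646 m
Re = 6.19×10^5, ε/D = 4.29×10^-6 → f = 0.01269 (Swamee-Jain)
Major: h_f = f(L/D)·V²/2g = 0.01269·1116·0.5646 = 7.990 m
Minor: ΣK = 5.40; h_m = ΣK·V²/2g = 3.049 m
Total H_L = 7.990 + 3.049 = 11.04 m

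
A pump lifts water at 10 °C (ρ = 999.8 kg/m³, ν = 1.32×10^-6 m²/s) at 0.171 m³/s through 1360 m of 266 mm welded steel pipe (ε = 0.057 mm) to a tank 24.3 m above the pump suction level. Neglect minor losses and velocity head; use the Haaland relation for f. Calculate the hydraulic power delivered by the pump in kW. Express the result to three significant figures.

V = 4Q/(πD²) = 3.077 m/s; Re = 6.20×10^5; ε/D = 2.14×10^-4; f = 0.01518
h_f = f(L/D)V²/2g = 37.45 m
Total head H = z + h_f = 24.3 + 37.45 = 61.75 m
P_hyd = ρgQH = 999.8·9.81·0.171·61.75 = 103.6 kW

P_hyd ≈ 104 kW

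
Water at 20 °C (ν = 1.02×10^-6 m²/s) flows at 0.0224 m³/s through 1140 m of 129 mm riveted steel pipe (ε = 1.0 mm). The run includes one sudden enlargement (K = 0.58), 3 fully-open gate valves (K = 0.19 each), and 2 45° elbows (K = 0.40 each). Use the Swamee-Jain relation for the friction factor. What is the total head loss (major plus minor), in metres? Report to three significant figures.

H_L ≈ 47.0 m

V = 4Q/(πD²) = 1.714 m/s; V²/2g = 0.1497 m
Re = 2.17×10^5, ε/D = 0.00775 → f = 0.03532 (Swamee-Jain)
Major: h_f = f(L/D)·V²/2g = 0.03532·8837·0.1497 = 46.73 m
Minor: ΣK = 1.95; h_m = ΣK·V²/2g = 0.2919 m
Total H_L = 46.73 + 0.2919 = 47.02 m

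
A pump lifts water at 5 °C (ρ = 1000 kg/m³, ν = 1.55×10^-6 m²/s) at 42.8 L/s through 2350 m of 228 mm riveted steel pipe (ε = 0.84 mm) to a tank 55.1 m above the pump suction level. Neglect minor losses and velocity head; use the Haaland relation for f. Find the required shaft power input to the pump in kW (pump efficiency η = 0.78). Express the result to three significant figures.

P_shaft ≈ 38.5 kW

V = 4Q/(πD²) = 1.048 m/s; Re = 1.54×10^5; ε/D = 0.00368; f = 0.02848
h_f = f(L/D)V²/2g = 16.44 m
Total head H = z + h_f = 55.1 + 16.44 = 71.54 m
P_hyd = ρgQH = 1000·9.81·0.0428·71.54 = 30.04 kW
P_shaft = P_hyd/η = 30.04/0.78 = 38.51 kW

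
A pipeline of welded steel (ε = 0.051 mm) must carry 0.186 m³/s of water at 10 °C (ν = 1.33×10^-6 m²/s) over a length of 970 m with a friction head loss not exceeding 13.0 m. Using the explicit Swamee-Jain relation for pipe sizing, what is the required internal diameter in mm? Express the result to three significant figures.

Swamee-Jain (Type III): D = 0.66·[ε^1.25·(LQ²/(gh_f))^4.75 + ν·Q^9.4·(L/(gh_f))^5.2]^0.04
LQ²/(gh_f) = 0.2631; L/(gh_f) = 7.606
Term 1 = ε^1.25·(…)^4.75 = 7.59×10^-9; Term 2 = ν·Q^9.4·(…)^5.2 = 6.91×10^-9
D = 0.66·(7.59×10^-9 + 6.91×10^-9)^0.04 = 0.3206 m = 321 mm
Check: V = 2.30 m/s, Re = 5.55×10^5, f = 0.01496, h_f = 12.2 m ≈ 13.0 m ✓

D ≈ 321 mm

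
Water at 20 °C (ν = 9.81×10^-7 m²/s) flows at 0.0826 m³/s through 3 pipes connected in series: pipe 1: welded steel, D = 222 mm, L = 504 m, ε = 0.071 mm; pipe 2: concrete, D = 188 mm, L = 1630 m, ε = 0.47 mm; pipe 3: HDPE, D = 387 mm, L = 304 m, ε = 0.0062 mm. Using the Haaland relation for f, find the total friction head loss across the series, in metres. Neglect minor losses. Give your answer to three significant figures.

H ≈ 107 m

Pipe 1: V = 2.134 m/s, Re = 4.83×10^5, ε/D = 3.20×10^-4, f = 0.01635, h_1 = f(L/D)V²/2g = 8.614 m
Pipe 2: V = 2.976 m/s, Re = 5.70×10^5, ε/D = 0.00250, f = 0.02517, h_2 = f(L/D)V²/2g = 98.47 m
Pipe 3: V = 0.7022 m/s, Re = 2.77×10^5, ε/D = 1.60×10^-5, f = 0.01468, h_3 = f(L/D)V²/2g = 0.2899 m
Series → Q common, losses add: H = Σh = 107.4 m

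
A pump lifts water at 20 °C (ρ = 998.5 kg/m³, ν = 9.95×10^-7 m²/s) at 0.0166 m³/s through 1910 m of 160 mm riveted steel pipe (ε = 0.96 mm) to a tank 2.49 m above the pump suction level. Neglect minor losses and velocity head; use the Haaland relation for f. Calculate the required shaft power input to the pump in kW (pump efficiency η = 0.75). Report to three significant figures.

V = 4Q/(πD²) = 0.8256 m/s; Re = 1.33×10^5; ε/D = 0.00600; f = 0.03276
h_f = f(L/D)V²/2g = 13.58 m
Total head H = z + h_f = 2.49 + 13.58 = 16.07 m
P_hyd = ρgQH = 998.5·9.81·0.0166·16.07 = 2.614 kW
P_shaft = P_hyd/η = 2.614/0.75 = 3.485 kW

P_shaft ≈ 3.49 kW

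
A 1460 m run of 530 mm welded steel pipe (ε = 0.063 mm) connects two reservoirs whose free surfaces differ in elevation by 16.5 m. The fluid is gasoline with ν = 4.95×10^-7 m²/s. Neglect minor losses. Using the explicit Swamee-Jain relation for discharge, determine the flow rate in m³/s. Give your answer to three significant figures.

Q ≈ 0.667 m³/s

Swamee-Jain (Type II): Q = -0.965·√(gD⁵h_f/L)·ln[ε/(3.7D) + √(3.17ν²L/(gD³h_f))]
√(gD⁵h_f/L) = √(9.81·0.530⁵·16.5/1460) = 0.06809
ε/(3.7D) = 3.21×10^-5; √(3.17ν²L/(gD³h_f)) = 6.86×10^-6
Q = -0.965·0.06809·ln(3.899×10^-5) = 0.6671 m³/s
Check: V = 3.02 m/s, Re = 3.24×10^6, f = 0.01293, h_f = 16.6 m ≈ 16.5 m ✓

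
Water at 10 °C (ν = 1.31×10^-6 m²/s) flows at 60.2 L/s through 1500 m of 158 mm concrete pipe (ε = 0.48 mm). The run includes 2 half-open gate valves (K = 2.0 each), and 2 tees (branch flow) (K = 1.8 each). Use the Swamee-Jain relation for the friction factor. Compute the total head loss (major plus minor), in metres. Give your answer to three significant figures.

V = 4Q/(πD²) = 3.070 m/s; V²/2g = 0.4805 m
Re = 3.70×10^5, ε/D = 0.00304 → f = 0.02675 (Swamee-Jain)
Major: h_f = f(L/D)·V²/2g = 0.02675·9494·0.4805 = 122.0 m
Minor: ΣK = 7.60; h_m = ΣK·V²/2g = 3.652 m
Total H_L = 122.0 + 3.652 = 125.7 m

H_L ≈ 126 m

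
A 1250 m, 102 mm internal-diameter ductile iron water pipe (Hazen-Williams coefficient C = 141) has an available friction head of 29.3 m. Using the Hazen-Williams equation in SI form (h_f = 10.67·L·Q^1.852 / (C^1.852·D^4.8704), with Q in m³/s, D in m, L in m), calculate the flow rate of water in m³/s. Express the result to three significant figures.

Rearranging: Q = [h_f·C^1.852·D^4.8704 / (10.67·L)]^(1/1.852)
Q = [29.3·141^1.852·0.102^4.8704 / (10.67·1250)]^0.540 = 0.01279 m³/s

Q ≈ 0.0128 m³/s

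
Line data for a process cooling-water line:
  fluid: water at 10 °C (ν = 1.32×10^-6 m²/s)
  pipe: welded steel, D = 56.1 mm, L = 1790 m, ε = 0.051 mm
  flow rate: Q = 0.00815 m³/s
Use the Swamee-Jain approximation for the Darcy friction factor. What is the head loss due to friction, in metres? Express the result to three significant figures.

V = 4Q/(πD²) = 4·0.00815/(π·0.0561²) = 3.297 m/s
Re = VD/ν = 3.297·0.0561/1.32×10^-6 = 1.40×10^5 → turbulent
ε/D = 0.051/56.1 = 9.09×10^-4
Swamee-Jain: f = 0.02137
h_f = f(L/D)V²/(2g) = 0.02137·(1790/0.0561)·3.297²/(2·9.81) = 377.8 m

h_f ≈ 378 m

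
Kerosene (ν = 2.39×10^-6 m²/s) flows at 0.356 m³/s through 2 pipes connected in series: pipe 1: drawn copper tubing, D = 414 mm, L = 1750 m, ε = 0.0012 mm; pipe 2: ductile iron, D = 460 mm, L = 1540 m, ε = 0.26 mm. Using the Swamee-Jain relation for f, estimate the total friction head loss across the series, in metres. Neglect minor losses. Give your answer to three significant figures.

H ≈ 34.5 m

Pipe 1: V = 2.645 m/s, Re = 4.58×10^5, ε/D = 2.90×10^-6, f = 0.01334, h_1 = f(L/D)V²/2g = 20.10 m
Pipe 2: V = 2.142 m/s, Re = 4.12×10^5, ε/D = 5.65×10^-4, f = 0.01835, h_2 = f(L/D)V²/2g = 14.36 m
Series → Q common, losses add: H = Σh = 34.47 m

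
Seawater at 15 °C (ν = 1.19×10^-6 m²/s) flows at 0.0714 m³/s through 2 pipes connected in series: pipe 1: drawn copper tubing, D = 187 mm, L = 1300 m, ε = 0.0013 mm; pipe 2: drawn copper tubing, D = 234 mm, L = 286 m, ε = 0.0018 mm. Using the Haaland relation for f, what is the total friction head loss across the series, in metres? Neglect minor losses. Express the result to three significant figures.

H ≈ 35.0 m

Pipe 1: V = 2.600 m/s, Re = 4.09×10^5, ε/D = 6.95×10^-6, f = 0.01362, h_1 = f(L/D)V²/2g = 32.60 m
Pipe 2: V = 1.660 m/s, Re = 3.26×10^5, ε/D = 7.69×10^-6, f = 0.01418, h_2 = f(L/D)V²/2g = 2.435 m
Series → Q common, losses add: H = Σh = 35.04 m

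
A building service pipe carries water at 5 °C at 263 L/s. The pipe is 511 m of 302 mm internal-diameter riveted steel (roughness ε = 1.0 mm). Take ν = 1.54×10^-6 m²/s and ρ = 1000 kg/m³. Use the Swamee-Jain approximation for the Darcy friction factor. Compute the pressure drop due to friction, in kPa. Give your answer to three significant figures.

Δp ≈ 310 kPa

V = 4Q/(πD²) = 4·0.263/(π·0.302²) = 3.672 m/s
Re = VD/ν = 3.672·0.302/1.54×10^-6 = 7.20×10^5 → turbulent
ε/D = 1.0/302 = 0.00331
Swamee-Jain: f = 0.02717
h_f = f(L/D)V²/(2g) = 0.02717·(511/0.302)·3.672²/(2·9.81) = 31.58 m
Δp = ρg·h_f = 1000·9.81·31.58 = 309.8 kPa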